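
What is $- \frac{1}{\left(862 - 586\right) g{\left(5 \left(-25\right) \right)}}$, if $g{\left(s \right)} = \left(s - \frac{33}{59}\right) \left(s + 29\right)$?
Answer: $- \frac{59}{196282368} \approx -3.0059 \cdot 10^{-7}$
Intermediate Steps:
$g{\left(s \right)} = \left(29 + s\right) \left(- \frac{33}{59} + s\right)$ ($g{\left(s \right)} = \left(s - \frac{33}{59}\right) \left(29 + s\right) = \left(- \frac{33}{59} + s\right) \left(29 + s\right) = \left(29 + s\right) \left(- \frac{33}{59} + s\right)$)
$- \frac{1}{\left(862 - 586\right) g{\left(5 \left(-25\right) \right)}} = - \frac{1}{\left(862 - 586\right) \left(- \frac{957}{59} + \left(5 \left(-25\right)\right)^{2} + \frac{1678 \cdot 5 \left(-25\right)}{59}\right)} = - \frac{1}{276 \left(- \frac{957}{59} + \left(-125\right)^{2} + \frac{1678}{59} \left(-125\right)\right)} = - \frac{1}{276 \left(- \frac{957}{59} + 15625 - \frac{209750}{59}\right)} = - \frac{1}{276 \cdot \frac{711168}{59}} = - \frac{59}{276 \cdot 711168} = \left(-1\right) \frac{59}{196282368} = - \frac{59}{196282368}$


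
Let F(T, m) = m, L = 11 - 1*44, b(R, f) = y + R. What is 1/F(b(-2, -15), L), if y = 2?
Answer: -1/33 ≈ -0.030303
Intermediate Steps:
b(R, f) = 2 + R
L = -33 (L = 11 - 44 = -33)
1/F(b(-2, -15), L) = 1/(-33) = -1/33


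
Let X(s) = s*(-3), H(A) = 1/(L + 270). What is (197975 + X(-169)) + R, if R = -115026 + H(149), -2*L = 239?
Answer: 25120258/301 ≈ 83456.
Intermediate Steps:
L = -239/2 (L = -½*239 = -239/2 ≈ -119.50)
H(A) = 2/301 (H(A) = 1/(-239/2 + 270) = 1/(301/2) = 2/301)
X(s) = -3*s
R = -34622824/301 (R = -115026 + 2/301 = -34622824/301 ≈ -1.1503e+5)
(197975 + X(-169)) + R = (197975 - 3*(-169)) - 34622824/301 = (197975 + 507) - 34622824/301 = 198482 - 34622824/301 = 25120258/301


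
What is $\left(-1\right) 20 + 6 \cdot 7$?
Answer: $22$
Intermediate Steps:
$\left(-1\right) 20 + 6 \cdot 7 = -20 + 42 = 22$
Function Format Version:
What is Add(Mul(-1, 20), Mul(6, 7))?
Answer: 22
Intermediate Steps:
Add(Mul(-1, 20), Mul(6, 7)) = Add(-20, 42) = 22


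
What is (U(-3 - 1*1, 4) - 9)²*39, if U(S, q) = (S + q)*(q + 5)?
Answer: 3159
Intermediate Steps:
U(S, q) = (5 + q)*(S + q) (U(S, q) = (S + q)*(5 + q) = (5 + q)*(S + q))
(U(-3 - 1*1, 4) - 9)²*39 = ((4² + 5*(-3 - 1*1) + 5*4 + (-3 - 1*1)*4) - 9)²*39 = ((16 + 5*(-3 - 1) + 20 + (-3 - 1)*4) - 9)²*39 = ((16 + 5*(-4) + 20 - 4*4) - 9)²*39 = ((16 - 20 + 20 - 16) - 9)²*39 = (0 - 9)²*39 = (-9)²*39 = 81*39 = 3159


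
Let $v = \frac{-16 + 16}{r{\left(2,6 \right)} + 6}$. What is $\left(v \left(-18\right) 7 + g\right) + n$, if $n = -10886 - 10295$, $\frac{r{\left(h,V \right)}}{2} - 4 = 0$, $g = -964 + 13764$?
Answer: $-8381$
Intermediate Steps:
$g = 12800$
$r{\left(h,V \right)} = 8$ ($r{\left(h,V \right)} = 8 + 2 \cdot 0 = 8 + 0 = 8$)
$v = 0$ ($v = \frac{-16 + 16}{8 + 6} = \frac{0}{14} = 0 \cdot \frac{1}{14} = 0$)
$n = -21181$ ($n = -10886 - 10295 = -21181$)
$\left(v \left(-18\right) 7 + g\right) + n = \left(0 \left(-18\right) 7 + 12800\right) - 21181 = \left(0 \cdot 7 + 12800\right) - 21181 = \left(0 + 12800\right) - 21181 = 12800 - 21181 = -8381$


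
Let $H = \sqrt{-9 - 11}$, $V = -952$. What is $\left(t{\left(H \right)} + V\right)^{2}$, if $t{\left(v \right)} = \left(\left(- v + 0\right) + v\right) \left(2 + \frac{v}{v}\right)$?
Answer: $906304$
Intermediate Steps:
$H = 2 i \sqrt{5}$ ($H = \sqrt{-20} = 2 i \sqrt{5} \approx 4.4721 i$)
$t{\left(v \right)} = 0$ ($t{\left(v \right)} = \left(- v + v\right) \left(2 + 1\right) = 0 \cdot 3 = 0$)
$\left(t{\left(H \right)} + V\right)^{2} = \left(0 - 952\right)^{2} = \left(-952\right)^{2} = 906304$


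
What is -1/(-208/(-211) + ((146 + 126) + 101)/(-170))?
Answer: 35870/43343 ≈ 0.82758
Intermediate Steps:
-1/(-208/(-211) + ((146 + 126) + 101)/(-170)) = -1/(-208*(-1/211) + (272 + 101)*(-1/170)) = -1/(208/211 + 373*(-1/170)) = -1/(208/211 - 373/170) = -1/(-43343/35870) = -1*(-35870/43343) = 35870/43343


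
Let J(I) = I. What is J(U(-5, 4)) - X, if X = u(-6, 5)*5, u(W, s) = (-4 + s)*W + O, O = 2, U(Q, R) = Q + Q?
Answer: 10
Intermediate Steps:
U(Q, R) = 2*Q
u(W, s) = 2 + W*(-4 + s) (u(W, s) = (-4 + s)*W + 2 = W*(-4 + s) + 2 = 2 + W*(-4 + s))
X = -20 (X = (2 - 4*(-6) - 6*5)*5 = (2 + 24 - 30)*5 = -4*5 = -20)
J(U(-5, 4)) - X = 2*(-5) - 1*(-20) = -10 + 20 = 10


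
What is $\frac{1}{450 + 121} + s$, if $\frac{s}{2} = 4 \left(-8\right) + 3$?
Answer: $- \frac{33117}{571} \approx -57.998$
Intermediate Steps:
$s = -58$ ($s = 2 \left(4 \left(-8\right) + 3\right) = 2 \left(-32 + 3\right) = 2 \left(-29\right) = -58$)
$\frac{1}{450 + 121} + s = \frac{1}{450 + 121} - 58 = \frac{1}{571} - 58 = - \frac{33117}{571}$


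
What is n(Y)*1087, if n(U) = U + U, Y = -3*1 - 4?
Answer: -15218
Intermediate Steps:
Y = -7 (Y = -3 - 4 = -7)
n(U) = 2*U
n(Y)*1087 = (2*(-7))*1087 = -14*1087 = -15218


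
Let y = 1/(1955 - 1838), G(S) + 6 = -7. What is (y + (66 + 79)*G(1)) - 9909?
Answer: -1379897/117 ≈ -11794.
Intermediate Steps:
G(S) = -13 (G(S) = -6 - 7 = -13)
y = 1/117 ≈ 0.0085470
(y + (66 + 79)*G(1)) - 9909 = (1/117 + (66 + 79)*(-13)) - 9909 = (1/117 + 145*(-13)) - 9909 = (1/117 - 1885) - 9909 = -220544/117 - 9909 = -1379897/117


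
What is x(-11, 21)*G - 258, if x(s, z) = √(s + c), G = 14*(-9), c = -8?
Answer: -258 - 126*I*√19 ≈ -258.0 - 549.22*I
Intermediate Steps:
G = -126
x(s, z) = √(-8 + s) (x(s, z) = √(s - 8) = √(-8 + s))
x(-11, 21)*G - 258 = √(-8 - 11)*(-126) - 258 = √(-19)*(-126) - 258 = (I*√19)*(-126) - 258 = -126*I*√19 - 258 = -258 - 126*I*√19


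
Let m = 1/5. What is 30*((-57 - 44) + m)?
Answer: -3024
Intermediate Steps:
m = 1/5 ≈ 0.20000
30*((-57 - 44) + m) = 30*((-57 - 44) + 1/5) = 30*(-101 + 1/5) = 30*(-504/5) = -3024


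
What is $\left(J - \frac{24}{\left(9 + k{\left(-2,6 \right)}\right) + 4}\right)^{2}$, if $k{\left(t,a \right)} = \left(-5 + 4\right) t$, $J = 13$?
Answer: $\frac{3249}{25} \approx 129.96$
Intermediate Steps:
$k{\left(t,a \right)} = - t$
$\left(J - \frac{24}{\left(9 + k{\left(-2,6 \right)}\right) + 4}\right)^{2} = \left(13 - \frac{24}{\left(9 - -2\right) + 4}\right)^{2} = \left(13 - \frac{24}{\left(9 + 2\right) + 4}\right)^{2} = \left(13 - \frac{24}{11 + 4}\right)^{2} = \left(13 - \frac{24}{15}\right)^{2} = \left(13 - \frac{8}{5}\right)^{2} = \left(\frac{57}{5}\right)^{2} = \frac{3249}{25}$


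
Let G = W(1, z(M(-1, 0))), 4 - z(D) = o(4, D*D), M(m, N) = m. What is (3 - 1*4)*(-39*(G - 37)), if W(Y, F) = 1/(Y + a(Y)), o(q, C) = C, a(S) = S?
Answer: -2847/2 ≈ -1423.5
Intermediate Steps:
z(D) = 4 - D² (z(D) = 4 - D*D = 4 - D²)
W(Y, F) = 1/(2*Y) (W(Y, F) = 1/(Y + Y) = 1/(2*Y))
G = ½ (G = (½)/1 = (½)*1 = ½ ≈ 0.50000)
(3 - 1*4)*(-39*(G - 37)) = (3 - 1*4)*(-39*(½ - 37)) = (3 - 4)*(-39*(-73/2)) = -1*2847/2 = -2847/2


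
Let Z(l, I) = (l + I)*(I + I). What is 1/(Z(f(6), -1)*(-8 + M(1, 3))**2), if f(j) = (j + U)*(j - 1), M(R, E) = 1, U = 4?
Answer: -1/4802 ≈ -0.00020825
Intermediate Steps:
f(j) = (-1 + j)*(4 + j) (f(j) = (j + 4)*(j - 1) = (4 + j)*(-1 + j) = (-1 + j)*(4 + j))
Z(l, I) = 2*I*(I + l) (Z(l, I) = (I + l)*(2*I) = 2*I*(I + l))
1/(Z(f(6), -1)*(-8 + M(1, 3))**2) = 1/((2*(-1)*(-1 + (-4 + 6**2 + 3*6)))*(-8 + 1)**2) = 1/((2*(-1)*(-1 + (-4 + 36 + 18)))*(-7)**2) = 1/((2*(-1)*(-1 + 50))*49) = 1/((2*(-1)*49)*49) = 1/(-98*49) = 1/(-4802) = -1/4802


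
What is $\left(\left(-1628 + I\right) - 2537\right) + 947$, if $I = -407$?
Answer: $-3625$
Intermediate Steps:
$\left(\left(-1628 + I\right) - 2537\right) + 947 = \left(\left(-1628 - 407\right) - 2537\right) + 947 = \left(-2035 - 2537\right) + 947 = -4572 + 947 = -3625$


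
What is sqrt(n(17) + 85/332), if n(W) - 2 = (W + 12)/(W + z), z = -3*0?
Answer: sqrt(31551371)/2822 ≈ 1.9905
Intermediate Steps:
z = 0
n(W) = 2 + (12 + W)/W (n(W) = 2 + (W + 12)/(W + 0) = 2 + (12 + W)/W)
sqrt(n(17) + 85/332) = sqrt((3 + 12/17) + 85/332) = sqrt(63/17 + 85/332) = sqrt(22361/5644) = sqrt(31551371)/2822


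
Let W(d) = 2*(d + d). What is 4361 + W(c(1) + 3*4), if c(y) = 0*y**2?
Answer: 4409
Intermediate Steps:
c(y) = 0
W(d) = 4*d (W(d) = 2*(2*d) = 4*d)
4361 + W(c(1) + 3*4) = 4361 + 4*(0 + 3*4) = 4361 + 4*(0 + 12) = 4361 + 4*12 = 4361 + 48 = 4409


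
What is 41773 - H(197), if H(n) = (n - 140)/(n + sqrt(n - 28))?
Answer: 2924091/70 ≈ 41773.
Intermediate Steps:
H(n) = (-140 + n)/(n + sqrt(-28 + n))
41773 - H(197) = 41773 - (-140 + 197)/(197 + sqrt(-28 + 197)) = 41773 - 57/(197 + sqrt(169)) = 41773 - 57/(197 + 13) = 41773 - 57/210 = 41773 - 1*19/70 = 41773 - 19/70 = 2924091/70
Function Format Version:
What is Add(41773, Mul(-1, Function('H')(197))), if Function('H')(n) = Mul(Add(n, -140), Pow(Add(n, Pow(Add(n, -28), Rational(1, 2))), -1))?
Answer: Rational(2924091, 70) ≈ 41773.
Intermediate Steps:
Function('H')(n) = Mul(Pow(Add(n, Pow(Add(-28, n), Rational(1, 2))), -1), Add(-140, n)) (Function('H')(n) = Mul(Add(-140, n), Pow(Add(n, Pow(Add(-28, n), Rational(1, 2))), -1)) = Mul(Pow(Add(n, Pow(Add(-28, n), Rational(1, 2))), -1), Add(-140, n)))
Add(41773, Mul(-1, Function('H')(197))) = Add(41773, Mul(-1, Mul(Pow(Add(197, Pow(Add(-28, 197), Rational(1, 2))), -1), Add(-140, 197)))) = Add(41773, Mul(-1, Mul(Pow(Add(197, Pow(169, Rational(1, 2))), -1), 57))) = Add(41773, Mul(-1, Mul(Pow(Add(197, 13), -1), 57))) = Add(41773, Mul(-1, Mul(Pow(210, -1), 57))) = Add(41773, Mul(-1, Mul(Rational(1, 210), 57))) = Add(41773, Mul(-1, Rational(19, 70))) = Add(41773, Rational(-19, 70)) = Rational(2924091, 70)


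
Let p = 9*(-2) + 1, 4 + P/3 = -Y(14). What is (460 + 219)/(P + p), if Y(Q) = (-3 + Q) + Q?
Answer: -679/104 ≈ -6.5288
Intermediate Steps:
Y(Q) = -3 + 2*Q
P = -87 (P = -12 + 3*(-(-3 + 2*14)) = -12 + 3*(-(-3 + 28)) = -12 + 3*(-1*25) = -12 + 3*(-25) = -12 - 75 = -87)
p = -17 (p = -18 + 1 = -17)
(460 + 219)/(P + p) = (460 + 219)/(-87 - 17) = 679/(-104) = 679*(-1/104) = -679/104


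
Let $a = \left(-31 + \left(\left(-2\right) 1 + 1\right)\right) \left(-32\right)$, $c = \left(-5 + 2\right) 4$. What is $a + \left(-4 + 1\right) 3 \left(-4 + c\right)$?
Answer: $1168$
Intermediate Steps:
$c = -12$ ($c = \left(-3\right) 4 = -12$)
$a = 1024$ ($a = \left(-31 + \left(-2 + 1\right)\right) \left(-32\right) = \left(-31 - 1\right) \left(-32\right) = \left(-32\right) \left(-32\right) = 1024$)
$a + \left(-4 + 1\right) 3 \left(-4 + c\right) = 1024 + \left(-4 + 1\right) 3 \left(-4 - 12\right) = 1024 + \left(-3\right) 3 \left(-16\right) = 1024 - -144 = 1024 + 144 = 1168$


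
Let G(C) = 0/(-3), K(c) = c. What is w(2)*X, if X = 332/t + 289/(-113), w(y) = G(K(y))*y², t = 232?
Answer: 0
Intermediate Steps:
G(C) = 0 (G(C) = 0*(-⅓) = 0)
w(y) = 0 (w(y) = 0*y² = 0)
X = -7383/6554 (X = 332/232 + 289/(-113) = 332*(1/232) + 289*(-1/113) = 83/58 - 289/113 = -7383/6554 ≈ -1.1265)
w(2)*X = 0*(-7383/6554) = 0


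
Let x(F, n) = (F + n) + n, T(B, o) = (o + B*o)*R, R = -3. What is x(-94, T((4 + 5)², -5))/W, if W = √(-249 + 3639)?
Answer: 1183*√3390/1695 ≈ 40.636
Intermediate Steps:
T(B, o) = -3*o - 3*B*o (T(B, o) = (o + B*o)*(-3) = -3*o - 3*B*o)
W = √3390 ≈ 58.224
x(F, n) = F + 2*n
x(-94, T((4 + 5)², -5))/W = (-94 + 2*(-3*(-5)*(1 + (4 + 5)²)))/(√3390) = (-94 + 2*(-3*(-5)*(1 + 9²)))*(√3390/3390) = (-94 + 2*(-3*(-5)*(1 + 81)))*(√3390/3390) = (-94 + 2*(-3*(-5)*82))*(√3390/3390) = (-94 + 2*1230)*(√3390/3390) = (-94 + 2460)*(√3390/3390) = 2366*(√3390/3390) = 1183*√3390/1695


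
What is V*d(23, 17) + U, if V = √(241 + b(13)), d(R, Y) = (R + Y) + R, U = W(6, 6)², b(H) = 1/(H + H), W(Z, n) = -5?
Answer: 25 + 63*√162942/26 ≈ 1003.1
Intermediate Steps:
b(H) = 1/(2*H)
U = 25 (U = (-5)² = 25)
d(R, Y) = Y + 2*R
V = √162942/26 (V = √(241 + (½)/13) = √(241 + (½)*(1/13)) = √(241 + 1/26) = √(6267/26) = √162942/26 ≈ 15.525)
V*d(23, 17) + U = (√162942/26)*(17 + 2*23) + 25 = (√162942/26)*(17 + 46) + 25 = (√162942/26)*63 + 25 = 63*√162942/26 + 25 = 25 + 63*√162942/26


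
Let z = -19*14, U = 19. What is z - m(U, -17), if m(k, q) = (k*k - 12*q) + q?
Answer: -814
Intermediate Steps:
z = -266
m(k, q) = k**2 - 11*q (m(k, q) = (k**2 - 12*q) + q = k**2 - 11*q)
z - m(U, -17) = -266 - (19**2 - 11*(-17)) = -266 - (361 + 187) = -266 - 1*548 = -266 - 548 = -814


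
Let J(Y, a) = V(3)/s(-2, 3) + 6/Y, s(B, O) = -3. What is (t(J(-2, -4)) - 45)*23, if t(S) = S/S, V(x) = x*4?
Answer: -1012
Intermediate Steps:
V(x) = 4*x
J(Y, a) = -4 + 6/Y (J(Y, a) = (4*3)/(-3) + 6/Y = 12*(-⅓) + 6/Y = -4 + 6/Y)
t(S) = 1
(t(J(-2, -4)) - 45)*23 = (1 - 45)*23 = -44*23 = -1012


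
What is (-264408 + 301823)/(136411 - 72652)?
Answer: 37415/63759 ≈ 0.58682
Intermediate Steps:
(-264408 + 301823)/(136411 - 72652) = 37415/63759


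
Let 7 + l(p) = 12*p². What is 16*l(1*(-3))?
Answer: 1616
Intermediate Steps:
l(p) = -7 + 12*p²
16*l(1*(-3)) = 16*(-7 + 12*(1*(-3))²) = 16*(-7 + 12*(-3)²) = 16*(-7 + 12*9) = 16*(-7 + 108) = 16*101 = 1616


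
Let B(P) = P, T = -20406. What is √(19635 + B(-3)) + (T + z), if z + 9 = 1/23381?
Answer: -477323114/23381 + 4*√1227 ≈ -20275.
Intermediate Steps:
z = -210428/23381 (z = -9 + 1/23381 = -210428/23381 ≈ -9.0000)
√(19635 + B(-3)) + (T + z) = √(19635 - 3) + (-20406 - 210428/23381) = √19632 - 477323114/23381 = 4*√1227 - 477323114/23381 = -477323114/23381 + 4*√1227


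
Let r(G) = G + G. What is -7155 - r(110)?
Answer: -7375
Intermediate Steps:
r(G) = 2*G
-7155 - r(110) = -7155 - 2*110 = -7155 - 1*220 = -7155 - 220 = -7375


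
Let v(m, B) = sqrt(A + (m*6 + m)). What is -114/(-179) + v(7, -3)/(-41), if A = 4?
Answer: 114/179 - sqrt(53)/41 ≈ 0.45931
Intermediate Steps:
v(m, B) = sqrt(4 + 7*m) (v(m, B) = sqrt(4 + (m*6 + m)) = sqrt(4 + (6*m + m)) = sqrt(4 + 7*m))
-114/(-179) + v(7, -3)/(-41) = -114/(-179) + sqrt(4 + 7*7)/(-41) = -114*(-1/179) + sqrt(4 + 49)*(-1/41) = 114/179 + sqrt(53)*(-1/41) = 114/179 - sqrt(53)/41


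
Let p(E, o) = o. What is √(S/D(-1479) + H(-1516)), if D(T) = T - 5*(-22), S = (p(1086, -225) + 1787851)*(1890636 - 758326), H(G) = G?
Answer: 2*I*√506037217866/37 ≈ 38452.0*I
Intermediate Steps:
S = 2024146796060 (S = (-225 + 1787851)*(1890636 - 758326) = 1787626*1132310 = 2024146796060)
D(T) = 110 + T (D(T) = T + 110 = 110 + T)
√(S/D(-1479) + H(-1516)) = √(2024146796060/(110 - 1479) - 1516) = √(2024146796060/(-1369) - 1516) = √(2024146796060*(-1/1369) - 1516) = √(-2024146796060/1369 - 1516) = √(-2024148871464/1369) = 2*I*√506037217866/37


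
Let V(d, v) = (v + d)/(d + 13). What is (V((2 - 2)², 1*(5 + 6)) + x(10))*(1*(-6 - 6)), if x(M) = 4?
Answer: -756/13 ≈ -58.154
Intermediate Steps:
V(d, v) = (d + v)/(13 + d)
(V((2 - 2)², 1*(5 + 6)) + x(10))*(1*(-6 - 6)) = (((2 - 2)² + 1*(5 + 6))/(13 + (2 - 2)²) + 4)*(1*(-6 - 6)) = ((0² + 1*11)/(13 + 0²) + 4)*(1*(-12)) = ((0 + 11)/(13 + 0) + 4)*(-12) = (11/13 + 4)*(-12) = (63/13)*(-12) = -756/13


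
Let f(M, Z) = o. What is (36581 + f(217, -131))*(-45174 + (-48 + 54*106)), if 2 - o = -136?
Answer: -1450327062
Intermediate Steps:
o = 138 (o = 2 - 1*(-136) = 2 + 136 = 138)
f(M, Z) = 138
(36581 + f(217, -131))*(-45174 + (-48 + 54*106)) = (36581 + 138)*(-45174 + (-48 + 54*106)) = 36719*(-45174 + (-48 + 5724)) = 36719*(-45174 + 5676) = 36719*(-39498) = -1450327062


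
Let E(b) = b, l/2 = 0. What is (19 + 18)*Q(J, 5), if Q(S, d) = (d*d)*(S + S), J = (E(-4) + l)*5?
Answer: -37000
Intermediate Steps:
l = 0 (l = 2*0 = 0)
J = -20 (J = (-4 + 0)*5 = -4*5 = -20)
Q(S, d) = 2*S*d**2 (Q(S, d) = d**2*(2*S) = 2*S*d**2)
(19 + 18)*Q(J, 5) = (19 + 18)*(2*(-20)*5**2) = 37*(2*(-20)*25) = 37*(-1000) = -37000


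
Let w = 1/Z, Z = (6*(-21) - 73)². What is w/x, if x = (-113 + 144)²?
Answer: 1/38056561 ≈ 2.6277e-8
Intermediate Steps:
Z = 39601 (Z = (-126 - 73)² = (-199)² = 39601)
x = 961 (x = 31² = 961)
w = 1/39601 ≈ 2.5252e-5
w/x = (1/39601)/961 = (1/39601)*(1/961) = 1/38056561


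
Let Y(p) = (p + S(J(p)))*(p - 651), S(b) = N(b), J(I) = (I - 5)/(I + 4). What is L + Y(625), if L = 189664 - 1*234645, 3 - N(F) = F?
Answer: -38547241/629 ≈ -61283.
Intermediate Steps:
J(I) = (-5 + I)/(4 + I)
N(F) = 3 - F
S(b) = 3 - b
Y(p) = (-651 + p)*(3 + p - (-5 + p)/(4 + p)) (Y(p) = (p + (3 - (-5 + p)/(4 + p)))*(p - 651) = (p + (3 - (-5 + p)/(4 + p)))*(-651 + p) = (3 + p - (-5 + p)/(4 + p))*(-651 + p) = (-651 + p)*(3 + p - (-5 + p)/(4 + p)))
L = -44981 (L = 189664 - 234645 = -44981)
L + Y(625) = -44981 + (-11067 + 625³ - 3889*625 - 645*625²)/(4 + 625) = -44981 + (-11067 + 244140625 - 2430625 - 645*390625)/629 = -44981 + (-11067 + 244140625 - 2430625 - 251953125)/629 = -44981 + (1/629)*(-10254192) = -44981 - 10254192/629 = -38547241/629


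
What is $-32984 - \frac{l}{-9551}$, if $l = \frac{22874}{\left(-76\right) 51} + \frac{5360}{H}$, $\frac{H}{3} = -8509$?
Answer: $- \frac{25845706857121}{783583142} \approx -32984.0$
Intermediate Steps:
$H = -25527$ ($H = 3 \left(-8509\right) = -25527$)
$l = - \frac{501393}{82042}$ ($l = \frac{22874}{\left(-76\right) 51} + \frac{5360}{-25527} = \frac{22874}{-3876} + 5360 \left(- \frac{1}{25527}\right) = 22874 \left(- \frac{1}{3876}\right) - \frac{80}{381} = - \frac{11437}{1938} - \frac{80}{381} = - \frac{501393}{82042} \approx -6.1114$)
$-32984 - \frac{l}{-9551} = -32984 - - \frac{501393}{82042 \left(-9551\right)} = -32984 - \left(- \frac{501393}{82042}\right) \left(- \frac{1}{9551}\right) = -32984 - \frac{501393}{783583142} = - \frac{25845706857121}{783583142}$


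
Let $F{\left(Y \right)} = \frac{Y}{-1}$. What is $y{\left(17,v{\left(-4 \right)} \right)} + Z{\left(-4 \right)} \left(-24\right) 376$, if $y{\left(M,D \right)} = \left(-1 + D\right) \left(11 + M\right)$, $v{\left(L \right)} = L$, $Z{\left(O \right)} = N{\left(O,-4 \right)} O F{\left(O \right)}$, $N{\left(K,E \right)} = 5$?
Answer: $721780$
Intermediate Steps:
$F{\left(Y \right)} = - Y$ ($F{\left(Y \right)} = Y \left(-1\right) = - Y$)
$Z{\left(O \right)} = - 5 O^{2}$ ($Z{\left(O \right)} = 5 O \left(- O\right) = - 5 O^{2}$)
$y{\left(17,v{\left(-4 \right)} \right)} + Z{\left(-4 \right)} \left(-24\right) 376 = \left(-11 - 17 + 11 \left(-4\right) - 68\right) + - 5 \left(-4\right)^{2} \left(-24\right) 376 = \left(-11 - 17 - 44 - 68\right) + \left(-5\right) 16 \left(-24\right) 376 = -140 + \left(-80\right) \left(-24\right) 376 = -140 + 1920 \cdot 376 = -140 + 721920 = 721780$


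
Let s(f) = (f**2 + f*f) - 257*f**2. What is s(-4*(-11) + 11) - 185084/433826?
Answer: -167321357917/216913 ≈ -7.7138e+5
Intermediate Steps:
s(f) = -255*f**2 (s(f) = (f**2 + f**2) - 257*f**2 = 2*f**2 - 257*f**2 = -255*f**2)
s(-4*(-11) + 11) - 185084/433826 = -255*(-4*(-11) + 11)**2 - 185084/433826 = -255*(44 + 11)**2 - 185084*1/433826 = -255*55**2 - 92542/216913 = -255*3025 - 92542/216913 = -771375 - 92542/216913 = -167321357917/216913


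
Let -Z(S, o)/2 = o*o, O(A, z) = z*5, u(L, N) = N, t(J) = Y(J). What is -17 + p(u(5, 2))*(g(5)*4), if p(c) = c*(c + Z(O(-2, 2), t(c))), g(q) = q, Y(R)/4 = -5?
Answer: -31937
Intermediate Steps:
Y(R) = -20 (Y(R) = 4*(-5) = -20)
t(J) = -20
O(A, z) = 5*z
Z(S, o) = -2*o² (Z(S, o) = -2*o*o = -2*o²)
p(c) = c*(-800 + c) (p(c) = c*(c - 2*(-20)²) = c*(c - 2*400) = c*(c - 800) = c*(-800 + c))
-17 + p(u(5, 2))*(g(5)*4) = -17 + (2*(-800 + 2))*(5*4) = -17 + (2*(-798))*20 = -17 - 1596*20 = -17 - 31920 = -31937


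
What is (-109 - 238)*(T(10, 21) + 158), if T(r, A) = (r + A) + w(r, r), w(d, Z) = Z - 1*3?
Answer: -68012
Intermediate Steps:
w(d, Z) = -3 + Z (w(d, Z) = Z - 3 = -3 + Z)
T(r, A) = -3 + A + 2*r (T(r, A) = (r + A) + (-3 + r) = (A + r) + (-3 + r) = -3 + A + 2*r)
(-109 - 238)*(T(10, 21) + 158) = (-109 - 238)*((-3 + 21 + 2*10) + 158) = -347*((-3 + 21 + 20) + 158) = -347*(38 + 158) = -347*196 = -68012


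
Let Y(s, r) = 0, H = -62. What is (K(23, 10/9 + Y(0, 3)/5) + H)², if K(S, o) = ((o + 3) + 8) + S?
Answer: 58564/81 ≈ 723.01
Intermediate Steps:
K(S, o) = 11 + S + o (K(S, o) = ((3 + o) + 8) + S = (11 + o) + S = 11 + S + o)
(K(23, 10/9 + Y(0, 3)/5) + H)² = ((11 + 23 + (10/9 + 0/5)) - 62)² = ((11 + 23 + (10*(⅑) + 0*(⅕))) - 62)² = ((11 + 23 + (10/9 + 0)) - 62)² = ((11 + 23 + 10/9) - 62)² = (316/9 - 62)² = (-242/9)² = 58564/81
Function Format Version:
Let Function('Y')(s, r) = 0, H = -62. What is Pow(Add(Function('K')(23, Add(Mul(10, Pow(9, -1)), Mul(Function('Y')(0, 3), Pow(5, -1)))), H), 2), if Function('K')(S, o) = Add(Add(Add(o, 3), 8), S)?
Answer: Rational(58564, 81) ≈ 723.01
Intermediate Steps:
Function('K')(S, o) = Add(11, S, o) (Function('K')(S, o) = Add(Add(Add(3, o), 8), S) = Add(Add(11, o), S) = Add(11, S, o))
Pow(Add(Function('K')(23, Add(Mul(10, Pow(9, -1)), Mul(Function('Y')(0, 3), Pow(5, -1)))), H), 2) = Pow(Add(Add(11, 23, Add(Mul(10, Pow(9, -1)), Mul(0, Pow(5, -1)))), -62), 2) = Pow(Add(Add(11, 23, Add(Mul(10, Rational(1, 9)), Mul(0, Rational(1, 5)))), -62), 2) = Pow(Add(Add(11, 23, Add(Rational(10, 9), 0)), -62), 2) = Pow(Add(Add(11, 23, Rational(10, 9)), -62), 2) = Pow(Add(Rational(316, 9), -62), 2) = Pow(Rational(-242, 9), 2) = Rational(58564, 81)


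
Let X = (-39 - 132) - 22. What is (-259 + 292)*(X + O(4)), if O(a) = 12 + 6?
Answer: -5775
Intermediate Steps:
O(a) = 18
X = -193 (X = -171 - 22 = -193)
(-259 + 292)*(X + O(4)) = (-259 + 292)*(-193 + 18) = 33*(-175) = -5775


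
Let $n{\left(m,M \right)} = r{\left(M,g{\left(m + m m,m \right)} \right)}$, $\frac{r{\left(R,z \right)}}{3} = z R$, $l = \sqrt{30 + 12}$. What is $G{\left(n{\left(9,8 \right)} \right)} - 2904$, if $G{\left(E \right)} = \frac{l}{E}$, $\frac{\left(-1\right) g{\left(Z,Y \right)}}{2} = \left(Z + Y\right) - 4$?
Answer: $-2904 - \frac{\sqrt{42}}{4560} \approx -2904.0$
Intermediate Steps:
$l = \sqrt{42} \approx 6.4807$
$g{\left(Z,Y \right)} = 8 - 2 Y - 2 Z$ ($g{\left(Z,Y \right)} = - 2 \left(\left(Z + Y\right) - 4\right) = - 2 \left(\left(Y + Z\right) - 4\right) = - 2 \left(-4 + Y + Z\right) = 8 - 2 Y - 2 Z$)
$r{\left(R,z \right)} = 3 R z$ ($r{\left(R,z \right)} = 3 z R = 3 R z$)
$n{\left(m,M \right)} = 3 M \left(8 - 4 m - 2 m^{2}\right)$ ($n{\left(m,M \right)} = 3 M \left(8 - 2 m - 2 \left(m + m m\right)\right) = 3 M \left(8 - 2 m - 2 \left(m + m^{2}\right)\right) = 3 M \left(8 - 2 m - \left(2 m + 2 m^{2}\right)\right) = 3 M \left(8 - 4 m - 2 m^{2}\right)$)
$G{\left(E \right)} = \frac{\sqrt{42}}{E}$
$G{\left(n{\left(9,8 \right)} \right)} - 2904 = \frac{\sqrt{42}}{6 \cdot 8 \left(4 - 9^{2} - 18\right)} - 2904 = \frac{\sqrt{42}}{6 \cdot 8 \left(4 - 81 - 18\right)} - 2904 = \frac{\sqrt{42}}{6 \cdot 8 \left(-95\right)} - 2904 = \frac{\sqrt{42}}{-4560} - 2904 = \sqrt{42} \left(- \frac{1}{4560}\right) - 2904 = - \frac{\sqrt{42}}{4560} - 2904 = -2904 - \frac{\sqrt{42}}{4560}$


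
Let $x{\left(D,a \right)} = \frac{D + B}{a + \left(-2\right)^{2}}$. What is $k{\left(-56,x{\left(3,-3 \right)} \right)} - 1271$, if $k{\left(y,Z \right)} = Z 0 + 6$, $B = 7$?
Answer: $-1265$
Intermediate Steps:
$x{\left(D,a \right)} = \frac{7 + D}{4 + a}$ ($x{\left(D,a \right)} = \frac{D + 7}{a + \left(-2\right)^{2}} = \frac{7 + D}{a + 4} = \frac{7 + D}{4 + a}$)
$k{\left(y,Z \right)} = 6$ ($k{\left(y,Z \right)} = 0 + 6 = 6$)
$k{\left(-56,x{\left(3,-3 \right)} \right)} - 1271 = 6 - 1271 = -1265$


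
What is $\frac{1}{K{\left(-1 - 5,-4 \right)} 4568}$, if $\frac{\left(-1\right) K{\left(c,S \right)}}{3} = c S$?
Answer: $- \frac{1}{328896} \approx -3.0405 \cdot 10^{-6}$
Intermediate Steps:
$K{\left(c,S \right)} = - 3 S c$ ($K{\left(c,S \right)} = - 3 c S = - 3 S c$)
$\frac{1}{K{\left(-1 - 5,-4 \right)} 4568} = \frac{1}{\left(-3\right) \left(-4\right) \left(-1 - 5\right) 4568} = \frac{1}{\left(-3\right) \left(-4\right) \left(-6\right) 4568} = \frac{1}{\left(-72\right) 4568} = \frac{1}{-328896} = - \frac{1}{328896}$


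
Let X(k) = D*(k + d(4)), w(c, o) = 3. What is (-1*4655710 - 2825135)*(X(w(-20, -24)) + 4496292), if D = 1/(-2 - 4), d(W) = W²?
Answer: -67272079674795/2 ≈ -3.3636e+13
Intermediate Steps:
D = -⅙ (D = 1/(-6) = -⅙ ≈ -0.16667)
X(k) = -8/3 - k/6 (X(k) = -(k + 4²)/6 = -(k + 16)/6 = -(16 + k)/6 = -8/3 - k/6)
(-1*4655710 - 2825135)*(X(w(-20, -24)) + 4496292) = (-1*4655710 - 2825135)*((-8/3 - ⅙*3) + 4496292) = (-4655710 - 2825135)*((-8/3 - ½) + 4496292) = -7480845*(-19/6 + 4496292) = -7480845*26977733/6 = -67272079674795/2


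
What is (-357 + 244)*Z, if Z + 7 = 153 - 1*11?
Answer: -15255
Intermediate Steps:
Z = 135 (Z = -7 + (153 - 1*11) = -7 + (153 - 11) = -7 + 142 = 135)
(-357 + 244)*Z = (-357 + 244)*135 = -113*135 = -15255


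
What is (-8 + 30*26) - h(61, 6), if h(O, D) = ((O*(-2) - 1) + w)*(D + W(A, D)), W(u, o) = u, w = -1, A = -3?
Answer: 1144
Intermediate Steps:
h(O, D) = (-3 + D)*(-2 - 2*O) (h(O, D) = ((O*(-2) - 1) - 1)*(D - 3) = ((-2*O - 1) - 1)*(-3 + D) = ((-1 - 2*O) - 1)*(-3 + D) = (-2 - 2*O)*(-3 + D) = (-3 + D)*(-2 - 2*O))
(-8 + 30*26) - h(61, 6) = (-8 + 30*26) - (6 - 2*6 + 6*61 - 2*6*61) = (-8 + 780) - (6 - 12 + 366 - 732) = 772 - 1*(-372) = 772 + 372 = 1144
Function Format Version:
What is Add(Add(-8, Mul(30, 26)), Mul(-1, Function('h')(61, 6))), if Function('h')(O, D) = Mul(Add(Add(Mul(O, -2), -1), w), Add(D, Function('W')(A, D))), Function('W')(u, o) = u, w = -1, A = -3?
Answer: 1144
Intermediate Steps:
Function('h')(O, D) = Mul(Add(-3, D), Add(-2, Mul(-2, O))) (Function('h')(O, D) = Mul(Add(Add(Mul(O, -2), -1), -1), Add(D, -3)) = Mul(Add(Add(Mul(-2, O), -1), -1), Add(-3, D)) = Mul(Add(Add(-1, Mul(-2, O)), -1), Add(-3, D)) = Mul(Add(-2, Mul(-2, O)), Add(-3, D)) = Mul(Add(-3, D), Add(-2, Mul(-2, O))))
Add(Add(-8, Mul(30, 26)), Mul(-1, Function('h')(61, 6))) = Add(Add(-8, Mul(30, 26)), Mul(-1, Add(6, Mul(-2, 6), Mul(6, 61), Mul(-2, 6, 61)))) = Add(Add(-8, 780), Mul(-1, Add(6, -12, 366, -732))) = Add(772, Mul(-1, -372)) = Add(772, 372) = 1144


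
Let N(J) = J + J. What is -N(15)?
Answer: -30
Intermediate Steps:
N(J) = 2*J
-N(15) = -2*15 = -1*30 = -30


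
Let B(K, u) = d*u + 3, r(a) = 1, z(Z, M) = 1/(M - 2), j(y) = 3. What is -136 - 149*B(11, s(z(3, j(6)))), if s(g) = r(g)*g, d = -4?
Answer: 13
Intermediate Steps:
z(Z, M) = 1/(-2 + M)
s(g) = g (s(g) = 1*g = g)
B(K, u) = 3 - 4*u (B(K, u) = -4*u + 3 = 3 - 4*u)
-136 - 149*B(11, s(z(3, j(6)))) = -136 - 149*(3 - 4/(-2 + 3)) = -136 - 149*(3 - 4/1) = -136 - 149*(3 - 4*1) = -136 - 149*(3 - 4) = -136 - 149*(-1) = -136 + 149 = 13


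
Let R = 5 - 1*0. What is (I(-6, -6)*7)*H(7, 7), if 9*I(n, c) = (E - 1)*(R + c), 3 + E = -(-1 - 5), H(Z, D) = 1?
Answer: -14/9 ≈ -1.5556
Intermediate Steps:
R = 5 (R = 5 + 0 = 5)
E = 3 (E = -3 - (-1 - 5) = -3 - 1*(-6) = -3 + 6 = 3)
I(n, c) = 10/9 + 2*c/9 (I(n, c) = ((3 - 1)*(5 + c))/9 = (2*(5 + c))/9 = (10 + 2*c)/9 = 10/9 + 2*c/9)
(I(-6, -6)*7)*H(7, 7) = ((10/9 + (2/9)*(-6))*7)*1 = ((10/9 - 4/3)*7)*1 = -2/9*7*1 = -14/9*1 = -14/9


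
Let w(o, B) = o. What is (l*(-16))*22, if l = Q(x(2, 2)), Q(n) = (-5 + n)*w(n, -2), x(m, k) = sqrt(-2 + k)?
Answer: 0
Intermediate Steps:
Q(n) = n*(-5 + n) (Q(n) = (-5 + n)*n = n*(-5 + n))
l = 0 (l = sqrt(-2 + 2)*(-5 + sqrt(-2 + 2)) = sqrt(0)*(-5 + sqrt(0)) = 0*(-5 + 0) = 0*(-5) = 0)
(l*(-16))*22 = (0*(-16))*22 = 0*22 = 0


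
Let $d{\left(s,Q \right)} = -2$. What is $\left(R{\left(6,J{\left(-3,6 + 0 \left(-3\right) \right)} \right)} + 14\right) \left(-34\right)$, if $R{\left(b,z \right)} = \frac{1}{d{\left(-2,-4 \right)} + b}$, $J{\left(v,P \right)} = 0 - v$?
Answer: $- \frac{969}{2} \approx -484.5$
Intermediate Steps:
$J{\left(v,P \right)} = - v$
$R{\left(b,z \right)} = \frac{1}{-2 + b}$
$\left(R{\left(6,J{\left(-3,6 + 0 \left(-3\right) \right)} \right)} + 14\right) \left(-34\right) = \left(\frac{1}{-2 + 6} + 14\right) \left(-34\right) = \left(\frac{1}{4} + 14\right) \left(-34\right) = \frac{57}{4} \left(-34\right) = - \frac{969}{2}$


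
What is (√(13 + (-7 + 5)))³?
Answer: 11*√11 ≈ 36.483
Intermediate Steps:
(√(13 + (-7 + 5)))³ = (√(13 - 2))³ = (√11)³ = 11*√11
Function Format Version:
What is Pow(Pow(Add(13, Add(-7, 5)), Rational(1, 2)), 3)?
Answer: Mul(11, Pow(11, Rational(1, 2))) ≈ 36.483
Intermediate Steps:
Pow(Pow(Add(13, Add(-7, 5)), Rational(1, 2)), 3) = Pow(Pow(Add(13, -2), Rational(1, 2)), 3) = Pow(Pow(11, Rational(1, 2)), 3) = Mul(11, Pow(11, Rational(1, 2)))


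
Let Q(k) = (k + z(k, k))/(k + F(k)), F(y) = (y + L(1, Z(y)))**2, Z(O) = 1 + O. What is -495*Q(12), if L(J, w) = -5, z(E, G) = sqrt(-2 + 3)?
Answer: -6435/61 ≈ -105.49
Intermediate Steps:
z(E, G) = 1 (z(E, G) = sqrt(1) = 1)
F(y) = (-5 + y)**2 (F(y) = (y - 5)**2 = (-5 + y)**2)
Q(k) = (1 + k)/(k + (-5 + k)**2) (Q(k) = (k + 1)/(k + (-5 + k)**2) = (1 + k)/(k + (-5 + k)**2))
-495*Q(12) = -495*(1 + 12)/(12 + (-5 + 12)**2) = -495*13/(12 + 7**2) = -495*13/(12 + 49) = -495*13/61 = -6435/61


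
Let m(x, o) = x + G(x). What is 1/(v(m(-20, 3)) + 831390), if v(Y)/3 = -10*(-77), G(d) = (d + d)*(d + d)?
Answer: 1/833700 ≈ 1.1995e-6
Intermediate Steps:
G(d) = 4*d² (G(d) = (2*d)*(2*d) = 4*d²)
m(x, o) = x + 4*x²
v(Y) = 2310 (v(Y) = 3*(-10*(-77)) = 3*770 = 2310)
1/(v(m(-20, 3)) + 831390) = 1/(2310 + 831390) = 1/833700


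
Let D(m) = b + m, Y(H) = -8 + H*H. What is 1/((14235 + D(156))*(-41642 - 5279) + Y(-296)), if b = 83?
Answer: -1/679046946 ≈ -1.4727e-9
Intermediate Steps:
Y(H) = -8 + H**2
D(m) = 83 + m
1/((14235 + D(156))*(-41642 - 5279) + Y(-296)) = 1/((14235 + (83 + 156))*(-41642 - 5279) + (-8 + (-296)**2)) = 1/((14235 + 239)*(-46921) + (-8 + 87616)) = 1/(14474*(-46921) + 87608) = 1/(-679134554 + 87608) = 1/(-679046946) = -1/679046946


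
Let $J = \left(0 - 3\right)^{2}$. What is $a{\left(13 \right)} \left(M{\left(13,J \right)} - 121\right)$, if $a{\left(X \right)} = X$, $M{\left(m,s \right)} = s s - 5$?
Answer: $-585$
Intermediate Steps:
$J = 9$ ($J = \left(-3\right)^{2} = 9$)
$M{\left(m,s \right)} = -5 + s^{2}$ ($M{\left(m,s \right)} = s^{2} - 5 = -5 + s^{2}$)
$a{\left(13 \right)} \left(M{\left(13,J \right)} - 121\right) = 13 \left(\left(-5 + 9^{2}\right) - 121\right) = 13 \left(\left(-5 + 81\right) - 121\right) = 13 \left(76 - 121\right) = 13 \left(-45\right) = -585$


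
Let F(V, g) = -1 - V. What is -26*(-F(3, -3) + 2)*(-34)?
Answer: 5304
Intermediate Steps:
-26*(-F(3, -3) + 2)*(-34) = -26*(-(-1 - 1*3) + 2)*(-34) = -26*(-(-1 - 3) + 2)*(-34) = -26*(-1*(-4) + 2)*(-34) = -26*(4 + 2)*(-34) = -26*6*(-34) = -156*(-34) = 5304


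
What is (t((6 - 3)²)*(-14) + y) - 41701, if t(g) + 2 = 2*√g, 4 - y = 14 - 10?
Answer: -41757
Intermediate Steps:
y = 0 (y = 4 - (14 - 10) = 4 - 1*4 = 4 - 4 = 0)
t(g) = -2 + 2*√g
(t((6 - 3)²)*(-14) + y) - 41701 = ((-2 + 2*√((6 - 3)²))*(-14) + 0) - 41701 = ((-2 + 2*√(3²))*(-14) + 0) - 41701 = ((-2 + 2*√9)*(-14) + 0) - 41701 = ((-2 + 2*3)*(-14) + 0) - 41701 = ((-2 + 6)*(-14) + 0) - 41701 = (4*(-14) + 0) - 41701 = (-56 + 0) - 41701 = -56 - 41701 = -41757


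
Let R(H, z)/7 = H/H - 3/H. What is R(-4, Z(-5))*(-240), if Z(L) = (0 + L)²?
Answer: -2940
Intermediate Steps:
Z(L) = L²
R(H, z) = 7 - 21/H (R(H, z) = 7*(H/H - 3/H) = 7*(1 - 3/H) = 7 - 21/H)
R(-4, Z(-5))*(-240) = (7 - 21/(-4))*(-240) = (7 - 21*(-¼))*(-240) = (7 + 21/4)*(-240) = (49/4)*(-240) = -2940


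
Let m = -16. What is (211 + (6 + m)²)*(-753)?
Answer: -234183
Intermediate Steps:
(211 + (6 + m)²)*(-753) = (211 + (6 - 16)²)*(-753) = (211 + (-10)²)*(-753) = (211 + 100)*(-753) = 311*(-753) = -234183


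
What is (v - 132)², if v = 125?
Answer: 49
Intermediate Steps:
(v - 132)² = (125 - 132)² = (-7)² = 49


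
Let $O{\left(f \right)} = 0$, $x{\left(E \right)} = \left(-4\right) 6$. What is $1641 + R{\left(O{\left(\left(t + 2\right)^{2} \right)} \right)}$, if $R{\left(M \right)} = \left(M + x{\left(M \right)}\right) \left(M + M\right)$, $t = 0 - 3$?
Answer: $1641$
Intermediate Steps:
$x{\left(E \right)} = -24$
$t = -3$
$R{\left(M \right)} = 2 M \left(-24 + M\right)$ ($R{\left(M \right)} = \left(M - 24\right) \left(M + M\right) = \left(-24 + M\right) 2 M = 2 M \left(-24 + M\right)$)
$1641 + R{\left(O{\left(\left(t + 2\right)^{2} \right)} \right)} = 1641 + 2 \cdot 0 \left(-24 + 0\right) = 1641 + 2 \cdot 0 \left(-24\right) = 1641 + 0 = 1641$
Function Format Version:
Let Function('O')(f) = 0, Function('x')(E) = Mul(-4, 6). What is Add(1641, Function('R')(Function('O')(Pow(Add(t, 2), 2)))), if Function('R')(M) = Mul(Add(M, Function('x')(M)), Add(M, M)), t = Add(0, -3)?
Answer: 1641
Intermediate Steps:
Function('x')(E) = -24
t = -3
Function('R')(M) = Mul(2, M, Add(-24, M)) (Function('R')(M) = Mul(Add(M, -24), Add(M, M)) = Mul(Add(-24, M), Mul(2, M)) = Mul(2, M, Add(-24, M)))
Add(1641, Function('R')(Function('O')(Pow(Add(t, 2), 2)))) = Add(1641, Mul(2, 0, Add(-24, 0))) = Add(1641, Mul(2, 0, -24)) = Add(1641, 0) = 1641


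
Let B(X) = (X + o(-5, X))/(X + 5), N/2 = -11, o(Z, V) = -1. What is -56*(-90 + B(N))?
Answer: 84392/17 ≈ 4964.2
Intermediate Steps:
N = -22 (N = 2*(-11) = -22)
B(X) = (-1 + X)/(5 + X) (B(X) = (X - 1)/(X + 5) = (-1 + X)/(5 + X))
-56*(-90 + B(N)) = -56*(-90 + (-1 - 22)/(5 - 22)) = -56*(-90 - 23/(-17)) = -56*(-90 - 1/17*(-23)) = -56*(-90 + 23/17) = -56*(-1507/17) = 84392/17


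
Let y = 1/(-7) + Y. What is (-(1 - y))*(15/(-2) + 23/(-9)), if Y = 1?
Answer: 181/126 ≈ 1.4365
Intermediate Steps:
y = 6/7 (y = 1/(-7) + 1 = -⅐ + 1 = 6/7 ≈ 0.85714)
(-(1 - y))*(15/(-2) + 23/(-9)) = (-(1 - 1*6/7))*(15/(-2) + 23/(-9)) = (-(1 - 6/7))*(15*(-½) + 23*(-⅑)) = (-1*⅐)*(-15/2 - 23/9) = -⅐*(-181/18) = 181/126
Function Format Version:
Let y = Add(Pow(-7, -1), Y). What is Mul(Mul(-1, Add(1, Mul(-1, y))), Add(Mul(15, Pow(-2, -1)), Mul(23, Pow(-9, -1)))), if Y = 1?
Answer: Rational(181, 126) ≈ 1.4365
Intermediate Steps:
y = Rational(6, 7) (y = Add(Pow(-7, -1), 1) = Add(Rational(-1, 7), 1) = Rational(6, 7) ≈ 0.85714)
Mul(Mul(-1, Add(1, Mul(-1, y))), Add(Mul(15, Pow(-2, -1)), Mul(23, Pow(-9, -1)))) = Mul(Mul(-1, Add(1, Mul(-1, Rational(6, 7)))), Add(Mul(15, Pow(-2, -1)), Mul(23, Pow(-9, -1)))) = Mul(Mul(-1, Add(1, Rational(-6, 7))), Add(Mul(15, Rational(-1, 2)), Mul(23, Rational(-1, 9)))) = Mul(Mul(-1, Rational(1, 7)), Add(Rational(-15, 2), Rational(-23, 9))) = Mul(Rational(-1, 7), Rational(-181, 18)) = Rational(181, 126)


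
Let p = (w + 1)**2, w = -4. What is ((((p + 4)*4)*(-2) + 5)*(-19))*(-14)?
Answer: -26334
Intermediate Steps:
p = 9 (p = (-4 + 1)**2 = (-3)**2 = 9)
((((p + 4)*4)*(-2) + 5)*(-19))*(-14) = ((((9 + 4)*4)*(-2) + 5)*(-19))*(-14) = (((13*4)*(-2) + 5)*(-19))*(-14) = ((52*(-2) + 5)*(-19))*(-14) = ((-104 + 5)*(-19))*(-14) = -99*(-19)*(-14) = 1881*(-14) = -26334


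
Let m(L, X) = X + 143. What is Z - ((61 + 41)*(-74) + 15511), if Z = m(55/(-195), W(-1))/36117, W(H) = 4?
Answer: -95866508/12039 ≈ -7963.0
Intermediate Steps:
m(L, X) = 143 + X
Z = 49/12039 (Z = (143 + 4)/36117 = 147*(1/36117) = 49/12039 ≈ 0.0040701)
Z - ((61 + 41)*(-74) + 15511) = 49/12039 - ((61 + 41)*(-74) + 15511) = 49/12039 - (102*(-74) + 15511) = 49/12039 - (-7548 + 15511) = 49/12039 - 1*7963 = 49/12039 - 7963 = -95866508/12039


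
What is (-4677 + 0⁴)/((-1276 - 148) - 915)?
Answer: 4677/2339 ≈ 1.9996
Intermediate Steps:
(-4677 + 0⁴)/((-1276 - 148) - 915) = (-4677 + 0)/(-1424 - 915) = -4677/(-2339) = -4677*(-1/2339) = 4677/2339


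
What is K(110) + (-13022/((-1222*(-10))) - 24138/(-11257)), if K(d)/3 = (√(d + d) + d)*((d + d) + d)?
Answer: 7490245591853/68780270 + 1980*√55 ≈ 1.2359e+5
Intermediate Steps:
K(d) = 9*d*(d + √2*√d) (K(d) = 3*((√(d + d) + d)*((d + d) + d)) = 3*((√(2*d) + d)*(2*d + d)) = 3*((√2*√d + d)*(3*d)) = 3*((d + √2*√d)*(3*d)) = 3*(3*d*(d + √2*√d)) = 9*d*(d + √2*√d))
K(110) + (-13022/((-1222*(-10))) - 24138/(-11257)) = (9*110² + 9*√2*110^(3/2)) + (-13022/((-1222*(-10))) - 24138/(-11257)) = (9*12100 + 9*√2*(110*√110)) + (-13022/12220 - 24138*(-1/11257)) = (108900 + 1980*√55) + (-13022*1/12220 + 24138/11257) = (108900 + 1980*√55) + (-6511/6110 + 24138/11257) = (108900 + 1980*√55) + 74188853/68780270 = 7490245591853/68780270 + 1980*√55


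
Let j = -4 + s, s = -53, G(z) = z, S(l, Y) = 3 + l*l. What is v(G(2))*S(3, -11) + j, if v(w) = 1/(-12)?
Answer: -58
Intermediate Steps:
S(l, Y) = 3 + l**2
v(w) = -1/12
j = -57 (j = -4 - 53 = -57)
v(G(2))*S(3, -11) + j = -(3 + 3**2)/12 - 57 = -(3 + 9)/12 - 57 = -1/12*12 - 57 = -1 - 57 = -58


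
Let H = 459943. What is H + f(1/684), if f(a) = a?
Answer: 314601013/684 ≈ 4.5994e+5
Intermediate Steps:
H + f(1/684) = 459943 + 1/684 = 314601013/684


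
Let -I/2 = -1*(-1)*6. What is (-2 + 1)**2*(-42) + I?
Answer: -54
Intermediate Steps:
I = -12 (I = -2*(-1*(-1))*6 = -2*6 = -12)
(-2 + 1)**2*(-42) + I = (-2 + 1)**2*(-42) - 12 = (-1)**2*(-42) - 12 = 1*(-42) - 12 = -42 - 12 = -54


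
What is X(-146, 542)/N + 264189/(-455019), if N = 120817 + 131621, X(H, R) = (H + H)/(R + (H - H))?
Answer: -3012236721116/5188027898877 ≈ -0.58061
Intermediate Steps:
X(H, R) = 2*H/R (X(H, R) = (2*H)/(R + 0) = (2*H)/R = 2*H/R)
N = 252438
X(-146, 542)/N + 264189/(-455019) = (2*(-146)/542)/252438 + 264189/(-455019) = (2*(-146)*(1/542))*(1/252438) + 264189*(-1/455019) = -146/271*1/252438 - 88063/151673 = -73/34205349 - 88063/151673 = -3012236721116/5188027898877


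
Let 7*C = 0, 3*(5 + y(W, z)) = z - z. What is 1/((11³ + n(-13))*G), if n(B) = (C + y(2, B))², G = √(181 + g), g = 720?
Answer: √901/1221756 ≈ 2.4568e-5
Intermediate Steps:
y(W, z) = -5 (y(W, z) = -5 + (z - z)/3 = -5 + (⅓)*0 = -5 + 0 = -5)
C = 0 (C = (⅐)*0 = 0)
G = √901 (G = √(181 + 720) = √901 ≈ 30.017)
n(B) = 25 (n(B) = (0 - 5)² = (-5)² = 25)
1/((11³ + n(-13))*G) = 1/((11³ + 25)*√901) = 1/((1331 + 25)*√901) = 1/(1356*√901) = √901/1221756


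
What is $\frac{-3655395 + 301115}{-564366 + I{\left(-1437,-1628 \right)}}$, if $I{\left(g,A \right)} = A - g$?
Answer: $\frac{3354280}{564557} \approx 5.9414$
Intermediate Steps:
$\frac{-3655395 + 301115}{-564366 + I{\left(-1437,-1628 \right)}} = \frac{-3655395 + 301115}{-564366 - 191} = - \frac{3354280}{-564366 + \left(-1628 + 1437\right)} = - \frac{3354280}{-564366 - 191} = - \frac{3354280}{-564557} = \left(-3354280\right) \left(- \frac{1}{564557}\right) = \frac{3354280}{564557}$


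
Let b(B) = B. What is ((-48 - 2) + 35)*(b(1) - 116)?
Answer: 1725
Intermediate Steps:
((-48 - 2) + 35)*(b(1) - 116) = ((-48 - 2) + 35)*(1 - 116) = (-50 + 35)*(-115) = -15*(-115) = 1725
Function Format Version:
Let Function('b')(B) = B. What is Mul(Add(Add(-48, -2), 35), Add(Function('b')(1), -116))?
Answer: 1725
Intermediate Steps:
Mul(Add(Add(-48, -2), 35), Add(Function('b')(1), -116)) = Mul(Add(Add(-48, -2), 35), Add(1, -116)) = Mul(Add(-50, 35), -115) = Mul(-15, -115) = 1725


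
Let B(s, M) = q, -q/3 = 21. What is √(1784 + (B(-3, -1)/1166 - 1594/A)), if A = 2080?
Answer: √40971220187755/151580 ≈ 42.228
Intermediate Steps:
q = -63 (q = -3*21 = -63)
B(s, M) = -63
√(1784 + (B(-3, -1)/1166 - 1594/A)) = √(1784 + (-63/1166 - 1594/2080)) = √(1784 + (-63*1/1166 - 1594*1/2080)) = √(1784 + (-63/1166 - 797/1040)) = √(1784 - 497411/606320) = √(1081177469/606320) = √40971220187755/151580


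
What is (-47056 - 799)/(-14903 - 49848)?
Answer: 47855/64751 ≈ 0.73906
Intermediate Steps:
(-47056 - 799)/(-14903 - 49848) = -47855/(-64751) = -47855*(-1/64751) = 47855/64751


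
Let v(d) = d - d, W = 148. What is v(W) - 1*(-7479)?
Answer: 7479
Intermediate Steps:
v(d) = 0
v(W) - 1*(-7479) = 0 - 1*(-7479) = 0 + 7479 = 7479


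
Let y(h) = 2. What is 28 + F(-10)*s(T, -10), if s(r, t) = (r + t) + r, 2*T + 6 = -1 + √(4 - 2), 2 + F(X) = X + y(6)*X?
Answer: 572 - 32*√2 ≈ 526.75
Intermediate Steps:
F(X) = -2 + 3*X (F(X) = -2 + (X + 2*X) = -2 + 3*X)
T = -7/2 + √2/2 (T = -3 + (-1 + √(4 - 2))/2 = -3 + (-1 + √2)/2 = -3 + (-½ + √2/2) = -7/2 + √2/2 ≈ -2.7929)
s(r, t) = t + 2*r
28 + F(-10)*s(T, -10) = 28 + (-2 + 3*(-10))*(-10 + 2*(-7/2 + √2/2)) = 28 + (-2 - 30)*(-10 + (-7 + √2)) = 28 - 32*(-17 + √2) = 28 + (544 - 32*√2) = 572 - 32*√2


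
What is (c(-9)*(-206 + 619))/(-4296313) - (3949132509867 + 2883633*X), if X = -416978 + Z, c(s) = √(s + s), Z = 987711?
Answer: -5594917022856 - 177*I*√2/613759 ≈ -5.5949e+12 - 0.00040784*I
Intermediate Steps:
c(s) = √2*√s (c(s) = √(2*s) = √2*√s)
X = 570733 (X = -416978 + 987711 = 570733)
(c(-9)*(-206 + 619))/(-4296313) - (3949132509867 + 2883633*X) = ((√2*√(-9))*(-206 + 619))/(-4296313) - 2883633/(1/(1369499 + 570733)) = ((√2*(3*I))*413)*(-1/4296313) - 2883633/(1/1940232) = ((3*I*√2)*413)*(-1/4296313) - 2883633/1/1940232 = (1239*I*√2)*(-1/4296313) - 2883633*1940232 = -177*I*√2/613759 - 5594917022856 = -5594917022856 - 177*I*√2/613759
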